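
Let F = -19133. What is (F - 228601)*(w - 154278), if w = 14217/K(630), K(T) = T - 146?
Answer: 9247456247445/242 ≈ 3.8213e+10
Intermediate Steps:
K(T) = -146 + T
w = 14217/484 (w = 14217/(-146 + 630) = 14217/484 ≈ 29.374)
(F - 228601)*(w - 154278) = (-19133 - 228601)*(14217/484 - 154278) = -247734*(-74656335/484) = 9247456247445/242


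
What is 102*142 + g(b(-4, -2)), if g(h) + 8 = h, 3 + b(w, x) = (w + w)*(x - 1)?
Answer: 14497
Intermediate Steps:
b(w, x) = -3 + 2*w*(-1 + x) (b(w, x) = -3 + (w + w)*(x - 1) = -3 + (2*w)*(-1 + x) = -3 + 2*w*(-1 + x))
g(h) = -8 + h
102*142 + g(b(-4, -2)) = 102*142 + (-8 + (-3 - 2*(-4) + 2*(-4)*(-2))) = 14484 + (-8 + (-3 + 8 + 16)) = 14484 + (-8 + 21) = 14484 + 13 = 14497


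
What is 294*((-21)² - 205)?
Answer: 69384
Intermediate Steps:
294*((-21)² - 205) = 294*(441 - 205) = 294*236 = 69384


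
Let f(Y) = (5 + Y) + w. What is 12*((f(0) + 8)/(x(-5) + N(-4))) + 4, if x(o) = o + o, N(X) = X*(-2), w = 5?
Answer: -104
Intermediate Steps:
N(X) = -2*X
f(Y) = 10 + Y (f(Y) = (5 + Y) + 5 = 10 + Y)
x(o) = 2*o
12*((f(0) + 8)/(x(-5) + N(-4))) + 4 = 12*(((10 + 0) + 8)/(2*(-5) - 2*(-4))) + 4 = 12*((10 + 8)/(-10 + 8)) + 4 = 12*(18/(-2)) + 4 = 12*(18*(-½)) + 4 = 12*(-9) + 4 = -108 + 4 = -104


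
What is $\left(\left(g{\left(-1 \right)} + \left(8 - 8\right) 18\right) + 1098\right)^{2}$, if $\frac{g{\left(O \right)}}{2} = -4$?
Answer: $1188100$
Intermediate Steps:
$g{\left(O \right)} = -8$ ($g{\left(O \right)} = 2 \left(-4\right) = -8$)
$\left(\left(g{\left(-1 \right)} + \left(8 - 8\right) 18\right) + 1098\right)^{2} = \left(\left(-8 + \left(8 - 8\right) 18\right) + 1098\right)^{2} = \left(\left(-8 + 0 \cdot 18\right) + 1098\right)^{2} = \left(\left(-8 + 0\right) + 1098\right)^{2} = \left(-8 + 1098\right)^{2} = 1090^{2} = 1188100$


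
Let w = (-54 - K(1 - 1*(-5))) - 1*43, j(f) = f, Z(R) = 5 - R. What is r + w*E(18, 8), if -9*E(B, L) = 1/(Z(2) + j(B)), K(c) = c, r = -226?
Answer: -42611/189 ≈ -225.46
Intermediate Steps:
E(B, L) = -1/(9*(3 + B)) (E(B, L) = -1/(9*((5 - 1*2) + B)) = -1/(9*((5 - 2) + B)) = -1/(9*(3 + B)))
w = -103 (w = (-54 - (1 - 1*(-5))) - 1*43 = (-54 - (1 + 5)) - 43 = (-54 - 1*6) - 43 = (-54 - 6) - 43 = -60 - 43 = -103)
r + w*E(18, 8) = -226 - (-103)/(27 + 9*18) = -226 - (-103)/(27 + 162) = -226 - (-103)/189 = -226 - 103*(-1/189) = -226 + 103/189 = -42611/189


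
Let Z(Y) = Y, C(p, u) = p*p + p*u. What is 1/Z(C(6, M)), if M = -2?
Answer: 1/24 ≈ 0.041667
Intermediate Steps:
C(p, u) = p**2 + p*u
1/Z(C(6, M)) = 1/(6*(6 - 2)) = 1/(6*4) = 1/24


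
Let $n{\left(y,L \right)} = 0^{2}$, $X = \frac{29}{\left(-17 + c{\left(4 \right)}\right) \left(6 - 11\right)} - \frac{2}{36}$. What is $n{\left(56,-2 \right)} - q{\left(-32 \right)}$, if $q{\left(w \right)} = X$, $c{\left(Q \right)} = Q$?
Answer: $- \frac{457}{1170} \approx -0.3906$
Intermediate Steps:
$X = \frac{457}{1170}$ ($X = \frac{29}{\left(-17 + 4\right) \left(6 - 11\right)} - \frac{2}{36} = \frac{29}{\left(-13\right) \left(-5\right)} - \frac{1}{18} = \frac{29}{65} - \frac{1}{18} = \frac{457}{1170} \approx 0.3906$)
$n{\left(y,L \right)} = 0$
$q{\left(w \right)} = \frac{457}{1170}$
$n{\left(56,-2 \right)} - q{\left(-32 \right)} = 0 - \frac{457}{1170} = - \frac{457}{1170}$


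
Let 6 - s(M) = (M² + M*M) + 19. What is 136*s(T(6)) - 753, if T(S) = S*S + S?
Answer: -482329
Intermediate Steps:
T(S) = S + S² (T(S) = S² + S = S + S²)
s(M) = -13 - 2*M² (s(M) = 6 - ((M² + M*M) + 19) = 6 - ((M² + M²) + 19) = 6 - (2*M² + 19) = 6 - (19 + 2*M²) = 6 + (-19 - 2*M²) = -13 - 2*M²)
136*s(T(6)) - 753 = 136*(-13 - 2*36*(1 + 6)²) - 753 = 136*(-13 - 2*(6*7)²) - 753 = 136*(-13 - 2*42²) - 753 = 136*(-13 - 2*1764) - 753 = 136*(-13 - 3528) - 753 = 136*(-3541) - 753 = -481576 - 753 = -482329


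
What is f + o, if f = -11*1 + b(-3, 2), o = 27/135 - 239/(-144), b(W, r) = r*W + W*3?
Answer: -17381/720 ≈ -24.140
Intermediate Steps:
b(W, r) = 3*W + W*r (b(W, r) = W*r + 3*W = 3*W + W*r)
o = 1339/720 (o = 27*(1/135) - 239*(-1/144) = 1/5 + 239/144 = 1339/720 ≈ 1.8597)
f = -26 (f = -11*1 - 3*(3 + 2) = -11 - 3*5 = -11 - 15 = -26)
f + o = -26 + 1339/720 = -17381/720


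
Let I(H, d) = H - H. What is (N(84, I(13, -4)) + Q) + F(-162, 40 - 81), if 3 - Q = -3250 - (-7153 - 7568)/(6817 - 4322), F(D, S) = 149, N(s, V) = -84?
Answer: 8263689/2495 ≈ 3312.1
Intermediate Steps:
I(H, d) = 0
Q = 8101514/2495 (Q = 3 - (-3250 - (-7153 - 7568)/(6817 - 4322)) = 3 - (-3250 - (-14721)/2495) = 3 - (-3250 - 1*(-14721/2495)) = 3 - (-3250 + 14721/2495) = 3 - 1*(-8094029/2495) = 3 + 8094029/2495 = 8101514/2495 ≈ 3247.1)
(N(84, I(13, -4)) + Q) + F(-162, 40 - 81) = (-84 + 8101514/2495) + 149 = 7891934/2495 + 149 = 8263689/2495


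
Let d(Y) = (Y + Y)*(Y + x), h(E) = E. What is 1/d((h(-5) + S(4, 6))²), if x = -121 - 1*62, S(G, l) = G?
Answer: -1/364 ≈ -0.0027473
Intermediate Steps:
x = -183 (x = -121 - 62 = -183)
d(Y) = 2*Y*(-183 + Y) (d(Y) = (Y + Y)*(Y - 183) = (2*Y)*(-183 + Y) = 2*Y*(-183 + Y))
1/d((h(-5) + S(4, 6))²) = 1/(2*(-5 + 4)²*(-183 + (-5 + 4)²)) = 1/(2*(-1)²*(-183 + (-1)²)) = 1/(2*1*(-183 + 1)) = 1/(2*1*(-182)) = 1/(-364) = -1/364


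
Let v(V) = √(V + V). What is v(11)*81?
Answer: 81*√22 ≈ 379.92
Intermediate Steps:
v(V) = √2*√V (v(V) = √(2*V) = √2*√V)
v(11)*81 = (√2*√11)*81 = √22*81 = 81*√22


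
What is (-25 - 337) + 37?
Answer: -325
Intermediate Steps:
(-25 - 337) + 37 = -362 + 37 = -325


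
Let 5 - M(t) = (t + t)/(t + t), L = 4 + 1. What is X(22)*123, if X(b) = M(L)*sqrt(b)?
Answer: 492*sqrt(22) ≈ 2307.7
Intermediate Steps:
L = 5
M(t) = 4 (M(t) = 5 - (t + t)/(t + t) = 5 - 2*t/(2*t) = 5 - 2*t*1/(2*t) = 5 - 1*1 = 5 - 1 = 4)
X(b) = 4*sqrt(b)
X(22)*123 = (4*sqrt(22))*123 = 492*sqrt(22)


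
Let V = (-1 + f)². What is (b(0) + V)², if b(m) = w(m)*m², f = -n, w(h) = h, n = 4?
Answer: 625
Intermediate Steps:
f = -4 (f = -1*4 = -4)
b(m) = m³ (b(m) = m*m² = m³)
V = 25 (V = (-1 - 4)² = (-5)² = 25)
(b(0) + V)² = (0³ + 25)² = (0 + 25)² = 25² = 625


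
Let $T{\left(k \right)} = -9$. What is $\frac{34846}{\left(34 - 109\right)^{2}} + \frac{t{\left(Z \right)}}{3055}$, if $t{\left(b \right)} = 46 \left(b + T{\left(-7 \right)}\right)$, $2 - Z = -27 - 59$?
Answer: $\frac{25379156}{3436875} \approx 7.3844$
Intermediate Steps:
$Z = 88$ ($Z = 2 - \left(-27 - 59\right) = 2 - -86 = 2 + 86 = 88$)
$t{\left(b \right)} = -414 + 46 b$ ($t{\left(b \right)} = 46 \left(b - 9\right) = 46 \left(-9 + b\right) = -414 + 46 b$)
$\frac{34846}{\left(34 - 109\right)^{2}} + \frac{t{\left(Z \right)}}{3055} = \frac{34846}{\left(34 - 109\right)^{2}} + \frac{-414 + 46 \cdot 88}{3055} = \frac{34846}{\left(-75\right)^{2}} + \left(-414 + 4048\right) \frac{1}{3055} = \frac{34846}{5625} + 3634 \cdot \frac{1}{3055} = 34846 \cdot \frac{1}{5625} + \frac{3634}{3055} = \frac{34846}{5625} + \frac{3634}{3055} = \frac{25379156}{3436875}$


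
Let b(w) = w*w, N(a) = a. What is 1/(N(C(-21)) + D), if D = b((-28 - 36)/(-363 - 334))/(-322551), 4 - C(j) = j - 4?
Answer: 156698178759/4544247179915 ≈ 0.034483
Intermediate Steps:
C(j) = 8 - j (C(j) = 4 - (j - 4) = 4 - (-4 + j) = 4 + (4 - j) = 8 - j)
b(w) = w**2
D = -4096/156698178759 (D = ((-28 - 36)/(-363 - 334))**2/(-322551) = (-64/(-697))**2*(-1/322551) = (-64*(-1/697))**2*(-1/322551) = (64/697)**2*(-1/322551) = (4096/485809)*(-1/322551) = -4096/156698178759 ≈ -2.6139e-8)
1/(N(C(-21)) + D) = 1/((8 - 1*(-21)) - 4096/156698178759) = 1/((8 + 21) - 4096/156698178759) = 1/(29 - 4096/156698178759) = 1/(4544247179915/156698178759) = 156698178759/4544247179915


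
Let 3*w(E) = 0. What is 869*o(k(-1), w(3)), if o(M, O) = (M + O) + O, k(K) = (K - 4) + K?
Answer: -5214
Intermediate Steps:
k(K) = -4 + 2*K (k(K) = (-4 + K) + K = -4 + 2*K)
w(E) = 0 (w(E) = (⅓)*0 = 0)
o(M, O) = M + 2*O
869*o(k(-1), w(3)) = 869*((-4 + 2*(-1)) + 2*0) = 869*((-4 - 2) + 0) = 869*(-6 + 0) = 869*(-6) = -5214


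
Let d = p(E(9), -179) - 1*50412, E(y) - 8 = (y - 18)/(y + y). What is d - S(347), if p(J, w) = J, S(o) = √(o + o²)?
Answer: -100809/2 - 2*√30189 ≈ -50752.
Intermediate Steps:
E(y) = 8 + (-18 + y)/(2*y) (E(y) = 8 + (y - 18)/(y + y) = 8 + (-18 + y)/((2*y)) = 8 + (-18 + y)*(1/(2*y)) = 8 + (-18 + y)/(2*y))
d = -100809/2 (d = (17/2 - 9/9) - 1*50412 = (17/2 - 9*⅑) - 50412 = (17/2 - 1) - 50412 = 15/2 - 50412 = -100809/2 ≈ -50405.)
d - S(347) = -100809/2 - √(347*(1 + 347)) = -100809/2 - √(347*348) = -100809/2 - √120756 = -100809/2 - 2*√30189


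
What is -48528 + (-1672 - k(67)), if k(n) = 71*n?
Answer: -54957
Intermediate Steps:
-48528 + (-1672 - k(67)) = -48528 + (-1672 - 71*67) = -48528 + (-1672 - 1*4757) = -48528 + (-1672 - 4757) = -48528 - 6429 = -54957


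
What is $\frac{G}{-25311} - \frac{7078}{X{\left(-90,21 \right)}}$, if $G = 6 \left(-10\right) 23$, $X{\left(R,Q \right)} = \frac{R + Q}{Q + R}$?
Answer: $- \frac{59716626}{8437} \approx -7077.9$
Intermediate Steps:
$X{\left(R,Q \right)} = 1$ ($X{\left(R,Q \right)} = \frac{Q + R}{Q + R} = 1$)
$G = -1380$ ($G = \left(-60\right) 23 = -1380$)
$\frac{G}{-25311} - \frac{7078}{X{\left(-90,21 \right)}} = - \frac{1380}{-25311} - \frac{7078}{1} = \left(-1380\right) \left(- \frac{1}{25311}\right) - 7078 = \frac{460}{8437} - 7078 = - \frac{59716626}{8437}$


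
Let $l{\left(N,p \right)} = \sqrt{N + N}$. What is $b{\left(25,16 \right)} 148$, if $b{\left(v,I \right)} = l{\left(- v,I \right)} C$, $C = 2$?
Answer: $1480 i \sqrt{2} \approx 2093.0 i$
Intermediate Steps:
$l{\left(N,p \right)} = \sqrt{2} \sqrt{N}$ ($l{\left(N,p \right)} = \sqrt{2 N} = \sqrt{2} \sqrt{N}$)
$b{\left(v,I \right)} = 2 \sqrt{2} \sqrt{- v}$ ($b{\left(v,I \right)} = \sqrt{2} \sqrt{- v} 2 = 2 \sqrt{2} \sqrt{- v}$)
$b{\left(25,16 \right)} 148 = 2 \sqrt{2} \sqrt{\left(-1\right) 25} \cdot 148 = 2 \sqrt{2} \sqrt{-25} \cdot 148 = 2 \sqrt{2} \cdot 5 i 148 = 10 i \sqrt{2} \cdot 148 = 1480 i \sqrt{2}$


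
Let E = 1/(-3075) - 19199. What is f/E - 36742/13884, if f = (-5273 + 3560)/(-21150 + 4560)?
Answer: -46135921011281/17433722321652 ≈ -2.6464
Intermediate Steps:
E = -59036926/3075 (E = -1/3075 - 19199 = -59036926/3075 ≈ -19199.)
f = 571/5530 (f = -1713/(-16590) = -1713*(-1/16590) = 571/5530 ≈ 0.10325)
f/E - 36742/13884 = 571/(5530*(-59036926/3075)) - 36742/13884 = (571/5530)*(-3075/59036926) - 36742*1/13884 = -351165/65294840156 - 18371/6942 = -46135921011281/17433722321652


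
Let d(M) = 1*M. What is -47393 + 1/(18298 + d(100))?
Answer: -871936413/18398 ≈ -47393.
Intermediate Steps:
d(M) = M
-47393 + 1/(18298 + d(100)) = -47393 + 1/(18298 + 100) = -47393 + 1/18398 = -871936413/18398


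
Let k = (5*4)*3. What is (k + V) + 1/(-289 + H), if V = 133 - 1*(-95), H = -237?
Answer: 151487/526 ≈ 288.00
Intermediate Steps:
k = 60 (k = 20*3 = 60)
V = 228 (V = 133 + 95 = 228)
(k + V) + 1/(-289 + H) = (60 + 228) + 1/(-289 - 237) = 288 + 1/(-526) = 288 - 1/526 = 151487/526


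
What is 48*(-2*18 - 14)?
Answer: -2400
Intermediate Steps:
48*(-2*18 - 14) = 48*(-36 - 14) = 48*(-50) = -2400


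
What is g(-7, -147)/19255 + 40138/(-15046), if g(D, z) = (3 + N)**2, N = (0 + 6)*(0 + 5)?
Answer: -378236048/144855365 ≈ -2.6111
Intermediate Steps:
N = 30 (N = 6*5 = 30)
g(D, z) = 1089 (g(D, z) = (3 + 30)**2 = 33**2 = 1089)
g(-7, -147)/19255 + 40138/(-15046) = 1089/19255 + 40138/(-15046) = 1089*(1/19255) + 40138*(-1/15046) = 1089/19255 - 20069/7523 = -378236048/144855365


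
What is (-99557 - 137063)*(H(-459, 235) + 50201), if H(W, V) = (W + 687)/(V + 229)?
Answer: -344481629815/29 ≈ -1.1879e+10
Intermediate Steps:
H(W, V) = (687 + W)/(229 + V)
(-99557 - 137063)*(H(-459, 235) + 50201) = (-99557 - 137063)*((687 - 459)/(229 + 235) + 50201) = -236620*(228/464 + 50201) = -236620*((1/464)*228 + 50201) = -236620*(57/116 + 50201) = -236620*5823373/116 = -344481629815/29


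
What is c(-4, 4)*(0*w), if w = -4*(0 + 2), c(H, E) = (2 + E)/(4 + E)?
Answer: 0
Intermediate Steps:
c(H, E) = (2 + E)/(4 + E)
w = -8 (w = -4*2 = -8)
c(-4, 4)*(0*w) = ((2 + 4)/(4 + 4))*(0*(-8)) = (6/8)*0 = ((⅛)*6)*0 = (¾)*0 = 0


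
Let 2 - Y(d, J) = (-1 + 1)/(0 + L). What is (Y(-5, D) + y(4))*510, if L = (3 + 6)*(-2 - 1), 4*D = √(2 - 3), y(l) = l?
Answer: 3060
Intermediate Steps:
D = I/4 (D = √(2 - 3)/4 = √(-1)/4 = I/4 ≈ 0.25*I)
L = -27 (L = 9*(-3) = -27)
Y(d, J) = 2 (Y(d, J) = 2 - (-1 + 1)/(0 - 27) = 2 - 0/(-27) = 2 - 0*(-1)/27 = 2 - 1*0 = 2 + 0 = 2)
(Y(-5, D) + y(4))*510 = (2 + 4)*510 = 6*510 = 3060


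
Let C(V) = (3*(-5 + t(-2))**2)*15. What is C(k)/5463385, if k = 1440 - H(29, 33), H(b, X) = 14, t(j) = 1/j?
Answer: 1089/4370708 ≈ 0.00024916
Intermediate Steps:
k = 1426 (k = 1440 - 1*14 = 1440 - 14 = 1426)
C(V) = 5445/4 (C(V) = (3*(-5 + 1/(-2))**2)*15 = (3*(-5 - 1/2)**2)*15 = (3*(-11/2)**2)*15 = (3*(121/4))*15 = (363/4)*15 = 5445/4)
C(k)/5463385 = (5445/4)/5463385 = (5445/4)*(1/5463385) = 1089/4370708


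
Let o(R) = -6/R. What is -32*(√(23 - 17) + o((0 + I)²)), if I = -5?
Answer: 192/25 - 32*√6 ≈ -70.704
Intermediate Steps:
-32*(√(23 - 17) + o((0 + I)²)) = -32*(√(23 - 17) - 6/(0 - 5)²) = -32*(√6 - 6/((-5)²)) = -32*(√6 - 6/25) = -32*(-6/25 + √6) = 192/25 - 32*√6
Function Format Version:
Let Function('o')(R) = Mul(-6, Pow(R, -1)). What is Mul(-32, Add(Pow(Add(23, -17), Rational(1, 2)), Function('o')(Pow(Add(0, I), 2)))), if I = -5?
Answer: Add(Rational(192, 25), Mul(-32, Pow(6, Rational(1, 2)))) ≈ -70.704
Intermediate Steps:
Mul(-32, Add(Pow(Add(23, -17), Rational(1, 2)), Function('o')(Pow(Add(0, I), 2)))) = Mul(-32, Add(Pow(Add(23, -17), Rational(1, 2)), Mul(-6, Pow(Pow(Add(0, -5), 2), -1)))) = Mul(-32, Add(Pow(6, Rational(1, 2)), Mul(-6, Pow(Pow(-5, 2), -1)))) = Mul(-32, Add(Pow(6, Rational(1, 2)), Mul(-6, Pow(25, -1)))) = Mul(-32, Add(Pow(6, Rational(1, 2)), Mul(-6, Rational(1, 25)))) = Mul(-32, Add(Pow(6, Rational(1, 2)), Rational(-6, 25))) = Mul(-32, Add(Rational(-6, 25), Pow(6, Rational(1, 2)))) = Add(Rational(192, 25), Mul(-32, Pow(6, Rational(1, 2))))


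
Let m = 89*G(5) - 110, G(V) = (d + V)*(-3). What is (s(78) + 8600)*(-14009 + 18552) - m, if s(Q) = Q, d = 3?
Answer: 39426400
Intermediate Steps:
G(V) = -9 - 3*V (G(V) = (3 + V)*(-3) = -9 - 3*V)
m = -2246 (m = 89*(-9 - 3*5) - 110 = 89*(-9 - 15) - 110 = 89*(-24) - 110 = -2136 - 110 = -2246)
(s(78) + 8600)*(-14009 + 18552) - m = (78 + 8600)*(-14009 + 18552) - 1*(-2246) = 8678*4543 + 2246 = 39424154 + 2246 = 39426400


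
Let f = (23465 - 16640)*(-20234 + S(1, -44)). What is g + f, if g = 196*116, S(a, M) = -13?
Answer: -138163039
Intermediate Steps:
g = 22736
f = -138185775 (f = (23465 - 16640)*(-20234 - 13) = 6825*(-20247) = -138185775)
g + f = 22736 - 138185775 = -138163039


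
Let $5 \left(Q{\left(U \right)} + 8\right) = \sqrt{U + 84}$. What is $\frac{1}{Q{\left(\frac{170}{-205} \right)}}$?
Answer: $- \frac{820}{6219} - \frac{\sqrt{139810}}{12438} \approx -0.16192$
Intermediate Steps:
$Q{\left(U \right)} = -8 + \frac{\sqrt{84 + U}}{5}$ ($Q{\left(U \right)} = -8 + \frac{\sqrt{U + 84}}{5} = -8 + \frac{\sqrt{84 + U}}{5}$)
$\frac{1}{Q{\left(\frac{170}{-205} \right)}} = \frac{1}{-8 + \frac{\sqrt{84 + \frac{170}{-205}}}{5}} = \frac{1}{-8 + \frac{\sqrt{84 + 170 \left(- \frac{1}{205}\right)}}{5}} = \frac{1}{-8 + \frac{\sqrt{84 - \frac{34}{41}}}{5}} = \frac{1}{-8 + \frac{\sqrt{\frac{3410}{41}}}{5}} = \frac{1}{-8 + \frac{\frac{1}{41} \sqrt{139810}}{5}} = \frac{1}{-8 + \frac{\sqrt{139810}}{205}}$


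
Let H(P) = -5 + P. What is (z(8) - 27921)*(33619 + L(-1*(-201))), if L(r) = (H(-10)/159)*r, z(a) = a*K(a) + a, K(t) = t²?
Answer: -920674634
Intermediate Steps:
z(a) = a + a³ (z(a) = a*a² + a = a³ + a = a + a³)
L(r) = -5*r/53 (L(r) = ((-5 - 10)/159)*r = (-15*1/159)*r = -5*r/53)
(z(8) - 27921)*(33619 + L(-1*(-201))) = ((8 + 8³) - 27921)*(33619 - (-5)*(-201)/53) = ((8 + 512) - 27921)*(33619 - 5/53*201) = (520 - 27921)*(33619 - 1005/53) = -27401*1780802/53 = -920674634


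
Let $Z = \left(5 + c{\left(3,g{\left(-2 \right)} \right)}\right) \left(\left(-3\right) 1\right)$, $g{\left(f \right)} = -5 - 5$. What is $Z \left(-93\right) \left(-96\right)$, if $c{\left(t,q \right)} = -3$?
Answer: $-53568$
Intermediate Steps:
$g{\left(f \right)} = -10$
$Z = -6$ ($Z = \left(5 - 3\right) \left(\left(-3\right) 1\right) = 2 \left(-3\right) = -6$)
$Z \left(-93\right) \left(-96\right) = \left(-6\right) \left(-93\right) \left(-96\right) = 558 \left(-96\right) = -53568$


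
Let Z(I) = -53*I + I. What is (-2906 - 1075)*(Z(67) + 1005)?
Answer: 9868899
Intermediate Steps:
Z(I) = -52*I
(-2906 - 1075)*(Z(67) + 1005) = (-2906 - 1075)*(-52*67 + 1005) = -3981*(-3484 + 1005) = -3981*(-2479) = 9868899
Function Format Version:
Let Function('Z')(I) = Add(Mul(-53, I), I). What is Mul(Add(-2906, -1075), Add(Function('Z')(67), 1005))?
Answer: 9868899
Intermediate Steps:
Function('Z')(I) = Mul(-52, I)
Mul(Add(-2906, -1075), Add(Function('Z')(67), 1005)) = Mul(Add(-2906, -1075), Add(Mul(-52, 67), 1005)) = Mul(-3981, Add(-3484, 1005)) = Mul(-3981, -2479) = 9868899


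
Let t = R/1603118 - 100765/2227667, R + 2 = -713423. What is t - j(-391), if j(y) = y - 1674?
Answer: 7372804169168145/3571213065706 ≈ 2064.5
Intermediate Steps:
R = -713425 (R = -2 - 713423 = -713425)
j(y) = -1674 + y
t = -1750811514745/3571213065706 (t = -713425/1603118 - 100765/2227667 = -1750811514745/3571213065706 ≈ -0.49026)
t - j(-391) = -1750811514745/3571213065706 - (-1674 - 391) = -1750811514745/3571213065706 - 1*(-2065) = -1750811514745/3571213065706 + 2065 = 7372804169168145/3571213065706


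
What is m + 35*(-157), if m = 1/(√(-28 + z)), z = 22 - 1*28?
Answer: -5495 - I*√34/34 ≈ -5495.0 - 0.1715*I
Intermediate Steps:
z = -6 (z = 22 - 28 = -6)
m = -I*√34/34 (m = 1/(√(-28 - 6)) = 1/(√(-34)) = 1/(I*√34) = -I*√34/34 ≈ -0.1715*I)
m + 35*(-157) = -I*√34/34 + 35*(-157) = -I*√34/34 - 5495 = -5495 - I*√34/34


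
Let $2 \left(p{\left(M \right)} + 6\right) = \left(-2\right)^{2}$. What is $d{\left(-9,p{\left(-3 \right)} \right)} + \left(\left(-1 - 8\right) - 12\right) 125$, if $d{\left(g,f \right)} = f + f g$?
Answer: $-2593$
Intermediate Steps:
$p{\left(M \right)} = -4$ ($p{\left(M \right)} = -6 + \frac{\left(-2\right)^{2}}{2} = -6 + \frac{1}{2} \cdot 4 = -6 + 2 = -4$)
$d{\left(-9,p{\left(-3 \right)} \right)} + \left(\left(-1 - 8\right) - 12\right) 125 = - 4 \left(1 - 9\right) + \left(\left(-1 - 8\right) - 12\right) 125 = \left(-4\right) \left(-8\right) + \left(-9 - 12\right) 125 = 32 - 2625 = -2593$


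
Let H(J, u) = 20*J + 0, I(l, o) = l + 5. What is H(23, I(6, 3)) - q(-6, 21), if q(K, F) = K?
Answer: 466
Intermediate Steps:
I(l, o) = 5 + l
H(J, u) = 20*J
H(23, I(6, 3)) - q(-6, 21) = 20*23 - 1*(-6) = 460 + 6 = 466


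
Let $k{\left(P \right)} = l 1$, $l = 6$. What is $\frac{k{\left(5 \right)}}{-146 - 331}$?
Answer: $- \frac{2}{159} \approx -0.012579$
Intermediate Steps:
$k{\left(P \right)} = 6$ ($k{\left(P \right)} = 6 \cdot 1 = 6$)
$\frac{k{\left(5 \right)}}{-146 - 331} = \frac{6}{-146 - 331} = \frac{6}{-477} = 6 \left(- \frac{1}{477}\right) = - \frac{2}{159}$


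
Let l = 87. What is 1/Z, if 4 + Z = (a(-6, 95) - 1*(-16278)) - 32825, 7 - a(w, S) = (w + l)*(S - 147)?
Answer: -1/12332 ≈ -8.1090e-5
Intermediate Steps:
a(w, S) = 7 - (-147 + S)*(87 + w) (a(w, S) = 7 - (w + 87)*(S - 147) = 7 - (87 + w)*(-147 + S) = 7 - (-147 + S)*(87 + w))
Z = -12332 (Z = -4 + (((12796 - 87*95 + 147*(-6) - 1*95*(-6)) - 1*(-16278)) - 32825) = -4 + (((12796 - 8265 - 882 + 570) + 16278) - 32825) = -4 + ((4219 + 16278) - 32825) = -4 + (20497 - 32825) = -4 - 12328 = -12332)
1/Z = 1/(-12332) = -1/12332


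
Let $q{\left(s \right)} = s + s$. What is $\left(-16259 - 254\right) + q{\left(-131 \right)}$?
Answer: $-16775$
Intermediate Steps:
$q{\left(s \right)} = 2 s$
$\left(-16259 - 254\right) + q{\left(-131 \right)} = \left(-16259 - 254\right) + 2 \left(-131\right) = -16513 - 262 = -16775$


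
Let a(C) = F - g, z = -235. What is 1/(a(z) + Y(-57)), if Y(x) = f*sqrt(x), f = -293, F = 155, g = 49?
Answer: 106/4904629 + 293*I*sqrt(57)/4904629 ≈ 2.1612e-5 + 0.00045102*I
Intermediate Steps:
a(C) = 106 (a(C) = 155 - 1*49 = 155 - 49 = 106)
Y(x) = -293*sqrt(x)
1/(a(z) + Y(-57)) = 1/(106 - 293*I*sqrt(57))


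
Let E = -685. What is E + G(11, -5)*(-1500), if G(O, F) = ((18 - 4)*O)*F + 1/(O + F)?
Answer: 1154065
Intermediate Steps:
G(O, F) = 1/(F + O) + 14*F*O (G(O, F) = (14*O)*F + 1/(F + O) = 14*F*O + 1/(F + O) = 1/(F + O) + 14*F*O)
E + G(11, -5)*(-1500) = -685 + ((1 + 14*(-5)*11² + 14*11*(-5)²)/(-5 + 11))*(-1500) = -685 + ((1 + 14*(-5)*121 + 14*11*25)/6)*(-1500) = -685 + ((1 - 8470 + 3850)/6)*(-1500) = -685 + ((⅙)*(-4619))*(-1500) = -685 - 4619/6*(-1500) = -685 + 1154750 = 1154065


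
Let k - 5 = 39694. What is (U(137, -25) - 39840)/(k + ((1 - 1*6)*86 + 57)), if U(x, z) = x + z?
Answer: -19864/19663 ≈ -1.0102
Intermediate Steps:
k = 39699 (k = 5 + 39694 = 39699)
(U(137, -25) - 39840)/(k + ((1 - 1*6)*86 + 57)) = ((137 - 25) - 39840)/(39699 + ((1 - 1*6)*86 + 57)) = (112 - 39840)/(39699 + ((1 - 6)*86 + 57)) = -39728/(39699 + (-5*86 + 57)) = -39728/(39699 + (-430 + 57)) = -39728/(39699 - 373) = -39728/39326 = -39728*1/39326 = -19864/19663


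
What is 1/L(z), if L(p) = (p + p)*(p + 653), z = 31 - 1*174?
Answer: -1/145860 ≈ -6.8559e-6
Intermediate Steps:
z = -143 (z = 31 - 174 = -143)
L(p) = 2*p*(653 + p) (L(p) = (2*p)*(653 + p) = 2*p*(653 + p))
1/L(z) = 1/(2*(-143)*(653 - 143)) = 1/(2*(-143)*510) = 1/(-145860) = -1/145860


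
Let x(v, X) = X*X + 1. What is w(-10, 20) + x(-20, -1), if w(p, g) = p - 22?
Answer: -30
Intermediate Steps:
x(v, X) = 1 + X² (x(v, X) = X² + 1 = 1 + X²)
w(p, g) = -22 + p
w(-10, 20) + x(-20, -1) = (-22 - 10) + (1 + (-1)²) = -32 + (1 + 1) = -32 + 2 = -30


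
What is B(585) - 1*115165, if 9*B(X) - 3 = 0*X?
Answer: -345494/3 ≈ -1.1516e+5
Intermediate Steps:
B(X) = ⅓ (B(X) = ⅓ + (0*X)/9 = ⅓ + (⅑)*0 = ⅓ + 0 = ⅓)
B(585) - 1*115165 = ⅓ - 1*115165 = ⅓ - 115165 = -345494/3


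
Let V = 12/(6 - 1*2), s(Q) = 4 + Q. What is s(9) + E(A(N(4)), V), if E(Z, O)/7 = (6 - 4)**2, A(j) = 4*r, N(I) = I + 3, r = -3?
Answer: 41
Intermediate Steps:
N(I) = 3 + I
A(j) = -12 (A(j) = 4*(-3) = -12)
V = 3 (V = 12/(6 - 2) = 12/4 = 12*(1/4) = 3)
E(Z, O) = 28 (E(Z, O) = 7*(6 - 4)**2 = 7*2**2 = 7*4 = 28)
s(9) + E(A(N(4)), V) = (4 + 9) + 28 = 13 + 28 = 41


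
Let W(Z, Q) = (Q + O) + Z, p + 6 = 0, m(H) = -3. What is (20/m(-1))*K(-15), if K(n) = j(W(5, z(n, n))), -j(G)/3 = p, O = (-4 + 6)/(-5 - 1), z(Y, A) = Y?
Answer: -120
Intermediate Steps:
O = -⅓ (O = 2/(-6) = 2*(-⅙) = -⅓ ≈ -0.33333)
p = -6 (p = -6 + 0 = -6)
W(Z, Q) = -⅓ + Q + Z (W(Z, Q) = (Q - ⅓) + Z = (-⅓ + Q) + Z = -⅓ + Q + Z)
j(G) = 18 (j(G) = -3*(-6) = 18)
K(n) = 18
(20/m(-1))*K(-15) = (20/(-3))*18 = (20*(-⅓))*18 = -20/3*18 = -120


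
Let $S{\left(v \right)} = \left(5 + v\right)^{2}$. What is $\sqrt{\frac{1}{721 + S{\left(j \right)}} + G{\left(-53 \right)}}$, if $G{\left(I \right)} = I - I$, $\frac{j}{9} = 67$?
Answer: $\frac{\sqrt{370385}}{370385} \approx 0.0016431$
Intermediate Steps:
$j = 603$ ($j = 9 \cdot 67 = 603$)
$G{\left(I \right)} = 0$
$\sqrt{\frac{1}{721 + S{\left(j \right)}} + G{\left(-53 \right)}} = \sqrt{\frac{1}{721 + \left(5 + 603\right)^{2}} + 0} = \sqrt{\frac{1}{721 + 608^{2}} + 0} = \sqrt{\frac{1}{721 + 369664} + 0} = \sqrt{\frac{1}{370385} + 0} = \sqrt{\frac{1}{370385}} = \frac{\sqrt{370385}}{370385}$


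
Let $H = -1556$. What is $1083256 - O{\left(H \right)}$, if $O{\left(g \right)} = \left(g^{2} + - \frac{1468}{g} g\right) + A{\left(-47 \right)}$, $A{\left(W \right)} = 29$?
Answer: $-1336441$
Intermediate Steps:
$O{\left(g \right)} = -1439 + g^{2}$ ($O{\left(g \right)} = \left(g^{2} + - \frac{1468}{g} g\right) + 29 = \left(g^{2} - 1468\right) + 29 = \left(-1468 + g^{2}\right) + 29 = -1439 + g^{2}$)
$1083256 - O{\left(H \right)} = 1083256 - \left(-1439 + \left(-1556\right)^{2}\right) = 1083256 - \left(-1439 + 2421136\right) = 1083256 - 2419697 = -1336441$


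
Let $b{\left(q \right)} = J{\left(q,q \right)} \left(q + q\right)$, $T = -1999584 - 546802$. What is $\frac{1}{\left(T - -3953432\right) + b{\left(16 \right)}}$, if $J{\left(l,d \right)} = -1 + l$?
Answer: $\frac{1}{1407526} \approx 7.1047 \cdot 10^{-7}$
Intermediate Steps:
$T = -2546386$ ($T = -1999584 - 546802 = -2546386$)
$b{\left(q \right)} = 2 q \left(-1 + q\right)$ ($b{\left(q \right)} = \left(-1 + q\right) \left(q + q\right) = \left(-1 + q\right) 2 q = 2 q \left(-1 + q\right)$)
$\frac{1}{\left(T - -3953432\right) + b{\left(16 \right)}} = \frac{1}{\left(-2546386 - -3953432\right) + 2 \cdot 16 \left(-1 + 16\right)} = \frac{1}{\left(-2546386 + 3953432\right) + 2 \cdot 16 \cdot 15} = \frac{1}{1407046 + 480} = \frac{1}{1407526}$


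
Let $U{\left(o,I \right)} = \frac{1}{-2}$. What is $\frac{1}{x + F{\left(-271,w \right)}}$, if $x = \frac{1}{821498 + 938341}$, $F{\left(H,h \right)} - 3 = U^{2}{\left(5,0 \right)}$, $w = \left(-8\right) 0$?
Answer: $\frac{7039356}{22877911} \approx 0.30769$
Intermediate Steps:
$U{\left(o,I \right)} = - \frac{1}{2}$
$w = 0$
$F{\left(H,h \right)} = \frac{13}{4}$ ($F{\left(H,h \right)} = 3 + \left(- \frac{1}{2}\right)^{2} = 3 + \frac{1}{4} = \frac{13}{4}$)
$x = \frac{1}{1759839} \approx 5.6823 \cdot 10^{-7}$
$\frac{1}{x + F{\left(-271,w \right)}} = \frac{1}{\frac{1}{1759839} + \frac{13}{4}} = \frac{1}{\frac{22877911}{7039356}} = \frac{7039356}{22877911}$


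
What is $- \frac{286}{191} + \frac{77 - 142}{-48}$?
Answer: $- \frac{1313}{9168} \approx -0.14322$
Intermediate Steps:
$- \frac{286}{191} + \frac{77 - 142}{-48} = \left(-286\right) \frac{1}{191} + \left(77 - 142\right) \left(- \frac{1}{48}\right) = - \frac{286}{191} - - \frac{65}{48} = - \frac{286}{191} + \frac{65}{48} = - \frac{1313}{9168}$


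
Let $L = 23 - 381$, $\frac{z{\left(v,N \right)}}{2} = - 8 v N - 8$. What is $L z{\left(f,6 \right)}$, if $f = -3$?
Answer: $-97376$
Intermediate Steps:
$z{\left(v,N \right)} = -16 - 16 N v$ ($z{\left(v,N \right)} = 2 \left(- 8 v N - 8\right) = 2 \left(- 8 N v - 8\right) = 2 \left(-8 - 8 N v\right) = -16 - 16 N v$)
$L = -358$ ($L = 23 - 381 = -358$)
$L z{\left(f,6 \right)} = - 358 \left(-16 - 96 \left(-3\right)\right) = - 358 \left(-16 + 288\right) = \left(-358\right) 272 = -97376$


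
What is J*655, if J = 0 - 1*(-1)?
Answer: 655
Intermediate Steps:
J = 1 (J = 0 + 1 = 1)
J*655 = 1*655 = 655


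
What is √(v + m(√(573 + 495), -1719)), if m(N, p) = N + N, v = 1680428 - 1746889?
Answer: √(-66461 + 4*√267) ≈ 257.67*I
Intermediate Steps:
v = -66461
m(N, p) = 2*N
√(v + m(√(573 + 495), -1719)) = √(-66461 + 2*√(573 + 495)) = √(-66461 + 2*√1068) = √(-66461 + 2*(2*√267)) = √(-66461 + 4*√267)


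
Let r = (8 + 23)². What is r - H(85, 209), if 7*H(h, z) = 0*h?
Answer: 961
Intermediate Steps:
H(h, z) = 0 (H(h, z) = (0*h)/7 = (⅐)*0 = 0)
r = 961 (r = 31² = 961)
r - H(85, 209) = 961 - 1*0 = 961 + 0 = 961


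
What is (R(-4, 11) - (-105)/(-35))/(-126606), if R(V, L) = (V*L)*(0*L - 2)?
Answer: -85/126606 ≈ -0.00067137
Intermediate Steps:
R(V, L) = -2*L*V (R(V, L) = (L*V)*(0 - 2) = (L*V)*(-2) = -2*L*V)
(R(-4, 11) - (-105)/(-35))/(-126606) = (-2*11*(-4) - (-105)/(-35))/(-126606) = (88 - (-105)*(-1)/35)*(-1/126606) = (88 - 1*3)*(-1/126606) = (88 - 3)*(-1/126606) = 85*(-1/126606) = -85/126606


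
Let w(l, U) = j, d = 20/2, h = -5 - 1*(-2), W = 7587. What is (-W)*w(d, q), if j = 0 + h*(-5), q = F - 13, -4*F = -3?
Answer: -113805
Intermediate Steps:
F = ¾ (F = -¼*(-3) = ¾ ≈ 0.75000)
h = -3 (h = -5 + 2 = -3)
d = 10 (d = 20*(½) = 10)
q = -49/4 (q = ¾ - 13 = -49/4 ≈ -12.250)
j = 15 (j = 0 - 3*(-5) = 0 + 15 = 15)
w(l, U) = 15
(-W)*w(d, q) = -1*7587*15 = -7587*15 = -113805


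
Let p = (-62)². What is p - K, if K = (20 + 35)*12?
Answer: 3184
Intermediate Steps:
K = 660 (K = 55*12 = 660)
p = 3844
p - K = 3844 - 1*660 = 3844 - 660 = 3184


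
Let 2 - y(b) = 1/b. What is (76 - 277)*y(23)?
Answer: -9045/23 ≈ -393.26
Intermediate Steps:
y(b) = 2 - 1/b
(76 - 277)*y(23) = (76 - 277)*(2 - 1/23) = -201*(2 - 1*1/23) = -201*(2 - 1/23) = -201*45/23 = -9045/23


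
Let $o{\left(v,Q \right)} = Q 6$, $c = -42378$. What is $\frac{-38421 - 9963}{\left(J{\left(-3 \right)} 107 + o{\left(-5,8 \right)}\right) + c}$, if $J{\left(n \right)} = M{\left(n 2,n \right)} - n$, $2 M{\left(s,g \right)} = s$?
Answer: $\frac{8064}{7055} \approx 1.143$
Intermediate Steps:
$M{\left(s,g \right)} = \frac{s}{2}$
$o{\left(v,Q \right)} = 6 Q$
$J{\left(n \right)} = 0$ ($J{\left(n \right)} = \frac{n 2}{2} - n = \frac{2 n}{2} - n = n - n = 0$)
$\frac{-38421 - 9963}{\left(J{\left(-3 \right)} 107 + o{\left(-5,8 \right)}\right) + c} = \frac{-38421 - 9963}{\left(0 \cdot 107 + 6 \cdot 8\right) - 42378} = - \frac{48384}{\left(0 + 48\right) - 42378} = - \frac{48384}{48 - 42378} = - \frac{48384}{-42330} = \left(-48384\right) \left(- \frac{1}{42330}\right) = \frac{8064}{7055}$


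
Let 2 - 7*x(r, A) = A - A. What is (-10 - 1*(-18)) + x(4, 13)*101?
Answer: 258/7 ≈ 36.857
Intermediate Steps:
x(r, A) = 2/7 (x(r, A) = 2/7 - (A - A)/7 = 2/7 - ⅐*0 = 2/7 + 0 = 2/7)
(-10 - 1*(-18)) + x(4, 13)*101 = (-10 - 1*(-18)) + (2/7)*101 = (-10 + 18) + 202/7 = 8 + 202/7 = 258/7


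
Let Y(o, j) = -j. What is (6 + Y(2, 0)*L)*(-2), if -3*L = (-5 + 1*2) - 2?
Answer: -12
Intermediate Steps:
L = 5/3 (L = -((-5 + 1*2) - 2)/3 = -((-5 + 2) - 2)/3 = -(-3 - 2)/3 = -⅓*(-5) = 5/3 ≈ 1.6667)
(6 + Y(2, 0)*L)*(-2) = (6 - 1*0*(5/3))*(-2) = (6 + 0*(5/3))*(-2) = (6 + 0)*(-2) = 6*(-2) = -12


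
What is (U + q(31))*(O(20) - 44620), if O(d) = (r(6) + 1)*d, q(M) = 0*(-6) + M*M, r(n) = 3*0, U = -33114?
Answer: 1434023800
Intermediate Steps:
r(n) = 0
q(M) = M**2 (q(M) = 0 + M**2 = M**2)
O(d) = d (O(d) = (0 + 1)*d = 1*d = d)
(U + q(31))*(O(20) - 44620) = (-33114 + 31**2)*(20 - 44620) = (-33114 + 961)*(-44600) = -32153*(-44600) = 1434023800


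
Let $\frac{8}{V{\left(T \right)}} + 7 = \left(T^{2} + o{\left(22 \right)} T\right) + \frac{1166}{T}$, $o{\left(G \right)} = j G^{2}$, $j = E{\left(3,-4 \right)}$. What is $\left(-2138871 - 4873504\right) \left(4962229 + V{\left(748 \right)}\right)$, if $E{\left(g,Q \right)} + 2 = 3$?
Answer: $- \frac{1090261292699291637125}{31332039} \approx -3.4797 \cdot 10^{13}$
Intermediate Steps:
$E{\left(g,Q \right)} = 1$ ($E{\left(g,Q \right)} = -2 + 3 = 1$)
$j = 1$
$o{\left(G \right)} = G^{2}$ ($o{\left(G \right)} = 1 G^{2} = G^{2}$)
$V{\left(T \right)} = \frac{8}{-7 + T^{2} + 484 T + \frac{1166}{T}}$ ($V{\left(T \right)} = \frac{8}{-7 + \left(\left(T^{2} + 22^{2} T\right) + \frac{1166}{T}\right)} = \frac{8}{-7 + \left(\left(T^{2} + 484 T\right) + \frac{1166}{T}\right)} = \frac{8}{-7 + \left(T^{2} + 484 T + \frac{1166}{T}\right)} = \frac{8}{-7 + T^{2} + 484 T + \frac{1166}{T}}$)
$\left(-2138871 - 4873504\right) \left(4962229 + V{\left(748 \right)}\right) = \left(-2138871 - 4873504\right) \left(4962229 + 8 \cdot 748 \frac{1}{1166 + 748^{3} - 5236 + 484 \cdot 748^{2}}\right) = - 7012375 \left(4962229 + 8 \cdot 748 \frac{1}{1166 + 418508992 - 5236 + 484 \cdot 559504}\right) = - 7012375 \left(4962229 + 8 \cdot 748 \frac{1}{1166 + 418508992 - 5236 + 270799936}\right) = - 7012375 \left(4962229 + 8 \cdot 748 \cdot \frac{1}{689304858}\right) = - 7012375 \left(4962229 + \frac{272}{31332039}\right) = \left(-7012375\right) \frac{155476752555203}{31332039} = - \frac{1090261292699291637125}{31332039}$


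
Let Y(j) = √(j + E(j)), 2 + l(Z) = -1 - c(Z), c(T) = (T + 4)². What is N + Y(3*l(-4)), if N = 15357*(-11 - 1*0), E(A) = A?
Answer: -168927 + 3*I*√2 ≈ -1.6893e+5 + 4.2426*I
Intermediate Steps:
c(T) = (4 + T)²
l(Z) = -3 - (4 + Z)² (l(Z) = -2 + (-1 - (4 + Z)²) = -3 - (4 + Z)²)
N = -168927 (N = 15357*(-11 + 0) = 15357*(-11) = -168927)
Y(j) = √2*√j (Y(j) = √(j + j) = √(2*j) = √2*√j)
N + Y(3*l(-4)) = -168927 + √2*√(3*(-3 - (4 - 4)²)) = -168927 + √2*√(3*(-3 - 1*0²)) = -168927 + √2*√(3*(-3 - 1*0)) = -168927 + √2*√(3*(-3 + 0)) = -168927 + √2*√(3*(-3)) = -168927 + √2*√(-9) = -168927 + √2*(3*I) = -168927 + 3*I*√2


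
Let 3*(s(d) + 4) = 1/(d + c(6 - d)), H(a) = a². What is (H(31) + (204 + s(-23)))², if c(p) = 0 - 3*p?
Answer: 146787830641/108900 ≈ 1.3479e+6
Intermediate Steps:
c(p) = -3*p
s(d) = -4 + 1/(3*(-18 + 4*d)) (s(d) = -4 + 1/(3*(d - 3*(6 - d))) = -4 + 1/(3*(d + (-18 + 3*d))) = -4 + 1/(3*(-18 + 4*d)))
(H(31) + (204 + s(-23)))² = (31² + (204 + (217 - 48*(-23))/(6*(-9 + 2*(-23)))))² = (961 + (204 + (217 + 1104)/(6*(-9 - 46))))² = (961 + (204 + (⅙)*1321/(-55)))² = (961 + (204 + (⅙)*(-1/55)*1321))² = (961 + (204 - 1321/330))² = (961 + 65999/330)² = (383129/330)² = 146787830641/108900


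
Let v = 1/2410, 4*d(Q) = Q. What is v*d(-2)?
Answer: -1/4820 ≈ -0.00020747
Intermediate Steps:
d(Q) = Q/4
v = 1/2410 ≈ 0.00041494
v*d(-2) = ((1/4)*(-2))/2410 = (1/2410)*(-1/2) = -1/4820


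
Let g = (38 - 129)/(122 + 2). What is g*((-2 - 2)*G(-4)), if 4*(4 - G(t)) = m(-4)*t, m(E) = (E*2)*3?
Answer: -1820/31 ≈ -58.710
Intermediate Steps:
m(E) = 6*E (m(E) = (2*E)*3 = 6*E)
G(t) = 4 + 6*t (G(t) = 4 - 6*(-4)*t/4 = 4 - (-6)*t = 4 + 6*t)
g = -91/124 ≈ -0.73387
g*((-2 - 2)*G(-4)) = -91*(-2 - 2)*(4 + 6*(-4))/124 = -(-91)*(4 - 24)/31 = -(-91)*(-20)/31 = -91/124*80 = -1820/31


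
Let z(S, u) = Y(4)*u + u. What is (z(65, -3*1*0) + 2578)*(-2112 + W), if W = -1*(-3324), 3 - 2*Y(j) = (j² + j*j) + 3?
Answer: 3124536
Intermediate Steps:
Y(j) = -j² (Y(j) = 3/2 - ((j² + j*j) + 3)/2 = 3/2 - ((j² + j²) + 3)/2 = 3/2 - (2*j² + 3)/2 = 3/2 - (3 + 2*j²)/2 = 3/2 + (-3/2 - j²) = -j²)
W = 3324
z(S, u) = -15*u (z(S, u) = (-1*4²)*u + u = (-1*16)*u + u = -16*u + u = -15*u)
(z(65, -3*1*0) + 2578)*(-2112 + W) = (-15*(-3*1)*0 + 2578)*(-2112 + 3324) = (-(-45)*0 + 2578)*1212 = (-15*0 + 2578)*1212 = (0 + 2578)*1212 = 2578*1212 = 3124536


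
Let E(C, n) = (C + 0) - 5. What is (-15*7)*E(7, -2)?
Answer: -210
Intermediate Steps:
E(C, n) = -5 + C (E(C, n) = C - 5 = -5 + C)
(-15*7)*E(7, -2) = (-15*7)*(-5 + 7) = -105*2 = -210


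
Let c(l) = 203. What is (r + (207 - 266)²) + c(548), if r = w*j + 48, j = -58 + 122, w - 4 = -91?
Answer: -1836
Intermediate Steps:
w = -87 (w = 4 - 91 = -87)
j = 64
r = -5520 (r = -87*64 + 48 = -5568 + 48 = -5520)
(r + (207 - 266)²) + c(548) = (-5520 + (207 - 266)²) + 203 = (-5520 + (-59)²) + 203 = (-5520 + 3481) + 203 = -2039 + 203 = -1836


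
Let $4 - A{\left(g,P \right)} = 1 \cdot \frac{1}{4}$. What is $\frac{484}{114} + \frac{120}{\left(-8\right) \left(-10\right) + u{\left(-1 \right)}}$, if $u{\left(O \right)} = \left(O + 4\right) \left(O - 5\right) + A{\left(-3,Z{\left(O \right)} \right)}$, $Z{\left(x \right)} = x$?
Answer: $\frac{91006}{14991} \approx 6.0707$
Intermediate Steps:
$A{\left(g,P \right)} = \frac{15}{4}$ ($A{\left(g,P \right)} = 4 - 1 \cdot \frac{1}{4} = 4 - \frac{1}{4} = \frac{15}{4}$)
$u{\left(O \right)} = \frac{15}{4} + \left(-5 + O\right) \left(4 + O\right)$ ($u{\left(O \right)} = \left(O + 4\right) \left(O - 5\right) + \frac{15}{4} = \left(4 + O\right) \left(-5 + O\right) + \frac{15}{4} = \left(-5 + O\right) \left(4 + O\right) + \frac{15}{4} = \frac{15}{4} + \left(-5 + O\right) \left(4 + O\right)$)
$\frac{484}{114} + \frac{120}{\left(-8\right) \left(-10\right) + u{\left(-1 \right)}} = \frac{484}{114} + \frac{120}{\left(-8\right) \left(-10\right) - \left(\frac{61}{4} - 1\right)} = 484 \cdot \frac{1}{114} + \frac{120}{80 + \left(- \frac{65}{4} + 1 + 1\right)} = \frac{242}{57} + \frac{120}{80 - \frac{57}{4}} = \frac{242}{57} + \frac{120}{\frac{263}{4}} = \frac{242}{57} + 120 \cdot \frac{4}{263} = \frac{242}{57} + \frac{480}{263} = \frac{91006}{14991}$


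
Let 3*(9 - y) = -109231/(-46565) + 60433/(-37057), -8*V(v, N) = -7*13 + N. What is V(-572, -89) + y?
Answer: 323663268701/10353355230 ≈ 31.262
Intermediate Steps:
V(v, N) = 91/8 - N/8 (V(v, N) = -(-7*13 + N)/8 = -(-91 + N)/8 = 91/8 - N/8)
y = 45356388013/5176677615 (y = 9 - (-109231/(-46565) + 60433/(-37057))/3 = 9 - (-109231*(-1/46565) + 60433*(-1/37057))/3 = 9 - (109231/46565 - 60433/37057)/3 = 9 - ⅓*1233710522/1725559205 = 9 - 1233710522/5176677615 = 45356388013/5176677615 ≈ 8.7617)
V(-572, -89) + y = (91/8 - ⅛*(-89)) + 45356388013/5176677615 = (91/8 + 89/8) + 45356388013/5176677615 = 45/2 + 45356388013/5176677615 = 323663268701/10353355230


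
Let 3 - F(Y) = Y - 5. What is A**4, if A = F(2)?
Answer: 1296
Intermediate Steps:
F(Y) = 8 - Y (F(Y) = 3 - (Y - 5) = 3 - (-5 + Y) = 3 + (5 - Y) = 8 - Y)
A = 6 (A = 8 - 1*2 = 8 - 2 = 6)
A**4 = 6**4 = 1296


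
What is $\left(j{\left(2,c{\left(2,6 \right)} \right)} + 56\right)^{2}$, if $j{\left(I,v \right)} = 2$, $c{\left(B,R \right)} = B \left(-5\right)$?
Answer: $3364$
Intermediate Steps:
$c{\left(B,R \right)} = - 5 B$
$\left(j{\left(2,c{\left(2,6 \right)} \right)} + 56\right)^{2} = \left(2 + 56\right)^{2} = 58^{2} = 3364$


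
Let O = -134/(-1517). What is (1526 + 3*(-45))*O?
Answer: 186394/1517 ≈ 122.87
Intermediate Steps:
O = 134/1517 (O = -134*(-1/1517) = 134/1517 ≈ 0.088332)
(1526 + 3*(-45))*O = (1526 + 3*(-45))*(134/1517) = (1526 - 135)*(134/1517) = 1391*(134/1517) = 186394/1517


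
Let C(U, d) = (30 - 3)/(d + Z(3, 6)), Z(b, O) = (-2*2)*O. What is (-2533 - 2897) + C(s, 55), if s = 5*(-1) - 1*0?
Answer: -168303/31 ≈ -5429.1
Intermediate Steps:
Z(b, O) = -4*O
s = -5 (s = -5 + 0 = -5)
C(U, d) = 27/(-24 + d) (C(U, d) = (30 - 3)/(d - 4*6) = 27/(d - 24) = 27/(-24 + d))
(-2533 - 2897) + C(s, 55) = (-2533 - 2897) + 27/(-24 + 55) = -5430 + 27/31 = -168303/31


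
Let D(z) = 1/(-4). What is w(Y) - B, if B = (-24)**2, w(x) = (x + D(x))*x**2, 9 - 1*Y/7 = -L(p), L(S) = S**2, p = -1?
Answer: 341199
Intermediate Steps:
D(z) = -1/4
Y = 70 (Y = 63 - (-7)*(-1)**2 = 63 - (-7) = 63 - 7*(-1) = 63 + 7 = 70)
w(x) = x**2*(-1/4 + x) (w(x) = (x - 1/4)*x**2 = (-1/4 + x)*x**2 = x**2*(-1/4 + x))
B = 576
w(Y) - B = 70**2*(-1/4 + 70) - 1*576 = 4900*(279/4) - 576 = 341775 - 576 = 341199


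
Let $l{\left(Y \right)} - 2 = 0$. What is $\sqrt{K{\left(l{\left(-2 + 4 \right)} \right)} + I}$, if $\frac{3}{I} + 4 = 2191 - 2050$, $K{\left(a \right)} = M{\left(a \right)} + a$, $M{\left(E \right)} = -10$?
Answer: $\frac{i \sqrt{149741}}{137} \approx 2.8246 i$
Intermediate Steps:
$l{\left(Y \right)} = 2$ ($l{\left(Y \right)} = 2 + 0 = 2$)
$K{\left(a \right)} = -10 + a$
$I = \frac{3}{137}$ ($I = \frac{3}{-4 + \left(2191 - 2050\right)} = \frac{3}{-4 + 141} = \frac{3}{137} \approx 0.021898$)
$\sqrt{K{\left(l{\left(-2 + 4 \right)} \right)} + I} = \sqrt{\left(-10 + 2\right) + \frac{3}{137}} = \sqrt{-8 + \frac{3}{137}} = \sqrt{- \frac{1093}{137}} = \frac{i \sqrt{149741}}{137}$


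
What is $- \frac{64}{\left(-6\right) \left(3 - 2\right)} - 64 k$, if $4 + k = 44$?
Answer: $- \frac{7648}{3} \approx -2549.3$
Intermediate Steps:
$k = 40$ ($k = -4 + 44 = 40$)
$- \frac{64}{\left(-6\right) \left(3 - 2\right)} - 64 k = - \frac{64}{\left(-6\right) \left(3 - 2\right)} - 2560 = - \frac{64}{\left(-6\right) 1} - 2560 = - \frac{64}{-6} - 2560 = \left(-64\right) \left(- \frac{1}{6}\right) - 2560 = \frac{32}{3} - 2560 = - \frac{7648}{3}$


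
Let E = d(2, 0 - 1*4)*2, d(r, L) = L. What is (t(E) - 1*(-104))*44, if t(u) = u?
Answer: 4224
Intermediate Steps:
E = -8 (E = (0 - 1*4)*2 = (0 - 4)*2 = -4*2 = -8)
(t(E) - 1*(-104))*44 = (-8 - 1*(-104))*44 = (-8 + 104)*44 = 96*44 = 4224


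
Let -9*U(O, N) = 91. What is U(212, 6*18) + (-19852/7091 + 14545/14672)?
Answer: -1594390339/133764624 ≈ -11.919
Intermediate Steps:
U(O, N) = -91/9 (U(O, N) = -⅑*91 = -91/9)
U(212, 6*18) + (-19852/7091 + 14545/14672) = -91/9 + (-19852/7091 + 14545/14672) = -91/9 + (-19852*1/7091 + 14545*(1/14672)) = -91/9 + (-2836/1013 + 14545/14672) = -91/9 - 26875707/14862736 = -1594390339/133764624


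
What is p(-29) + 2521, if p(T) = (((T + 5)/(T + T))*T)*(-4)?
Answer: 2569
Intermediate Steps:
p(T) = -10 - 2*T (p(T) = (((5 + T)/((2*T)))*T)*(-4) = (((5 + T)*(1/(2*T)))*T)*(-4) = (((5 + T)/(2*T))*T)*(-4) = (5/2 + T/2)*(-4) = -10 - 2*T)
p(-29) + 2521 = (-10 - 2*(-29)) + 2521 = (-10 + 58) + 2521 = 48 + 2521 = 2569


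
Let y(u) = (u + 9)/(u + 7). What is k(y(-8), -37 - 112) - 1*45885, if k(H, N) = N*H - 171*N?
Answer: -20257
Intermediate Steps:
y(u) = (9 + u)/(7 + u)
k(H, N) = -171*N + H*N (k(H, N) = H*N - 171*N = -171*N + H*N)
k(y(-8), -37 - 112) - 1*45885 = (-37 - 112)*(-171 + (9 - 8)/(7 - 8)) - 1*45885 = -149*(-171 + 1/(-1)) - 45885 = -149*(-171 - 1*1) - 45885 = -149*(-171 - 1) - 45885 = -149*(-172) - 45885 = 25628 - 45885 = -20257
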